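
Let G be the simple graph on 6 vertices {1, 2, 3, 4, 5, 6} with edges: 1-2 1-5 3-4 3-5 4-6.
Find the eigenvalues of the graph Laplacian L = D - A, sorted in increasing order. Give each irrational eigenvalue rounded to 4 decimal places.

Each diagonal entry of L is the vertex degree and each off-diagonal entry is -1 where an edge is present, 0 otherwise; in the order [1, 2, 3, 4, 5, 6] the diagonal is [2, 1, 2, 2, 2, 1]. Since every row of L sums to 0, the all-ones vector is in the kernel and 0 is an eigenvalue. The single zero eigenvalue shows the graph is connected. By the matrix-tree theorem the graph has (1/6) * product of the nonzero eigenvalues = 1 spanning tree. There is one zero in the spectrum, matching the 1 component.

[0, 0.2679, 1, 2, 3, 3.7321]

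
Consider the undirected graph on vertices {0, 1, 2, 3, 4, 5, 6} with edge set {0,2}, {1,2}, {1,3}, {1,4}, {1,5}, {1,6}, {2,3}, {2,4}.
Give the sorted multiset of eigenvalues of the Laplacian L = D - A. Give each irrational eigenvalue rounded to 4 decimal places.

Reading degrees in the order [0, 1, 2, 3, 4, 5, 6] gives [1, 5, 4, 2, 2, 1, 1]; set D = diag(1, 5, 4, 2, 2, 1, 1) and form L = D - A. Diagonalising L (or applying a numerical eigensolver to the 7x7 matrix) gives the spectrum above. The largest eigenvalue, 6.0725, is at most the vertex count 7. There is one zero in the spectrum, matching the 1 component.

[0, 0.7035, 1, 1.3427, 2, 4.8813, 6.0725]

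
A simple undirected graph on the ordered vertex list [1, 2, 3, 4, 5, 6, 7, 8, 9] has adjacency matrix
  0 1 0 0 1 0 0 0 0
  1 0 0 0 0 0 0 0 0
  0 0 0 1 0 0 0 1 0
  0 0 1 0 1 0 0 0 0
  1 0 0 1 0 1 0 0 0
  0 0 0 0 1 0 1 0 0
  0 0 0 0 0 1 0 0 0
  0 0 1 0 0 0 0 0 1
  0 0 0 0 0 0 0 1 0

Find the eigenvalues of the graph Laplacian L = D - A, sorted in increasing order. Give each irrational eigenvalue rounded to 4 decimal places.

[0, 0.1708, 0.3820, 0.8503, 1.6761, 2.4165, 2.6180, 3.4421, 4.4442]

Reading degrees in the order [1, 2, 3, 4, 5, 6, 7, 8, 9] gives [2, 1, 2, 2, 3, 2, 1, 2, 1]; set D = diag(2, 1, 2, 2, 3, 2, 1, 2, 1) and form L = D - A. Diagonalising L (or applying a numerical eigensolver to the 9x9 matrix) gives the spectrum above. The eigenvalues sum to 16, which equals trace(L) = 2|E|.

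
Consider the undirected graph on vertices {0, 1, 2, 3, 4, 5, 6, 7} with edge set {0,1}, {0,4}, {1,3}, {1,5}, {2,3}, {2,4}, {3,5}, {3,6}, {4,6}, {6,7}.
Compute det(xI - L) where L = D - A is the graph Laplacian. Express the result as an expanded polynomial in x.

x^8 - 20x^7 + 162x^6 - 684x^5 + 1612x^4 - 2100x^3 + 1386x^2 - 352x

With the vertex order [0, 1, 2, 3, 4, 5, 6, 7], the degrees are [2, 3, 2, 4, 3, 2, 3, 1], giving D = diag(2, 3, 2, 4, 3, 2, 3, 1) and L = D - A. L has integer entries, so p(x) = det(xI - L) has integer coefficients. Expanding the determinant yields x^8 - 20x^7 + 162x^6 - 684x^5 + 1612x^4 - 2100x^3 + 1386x^2 - 352x. The constant term is 0 because L is singular (the all-ones vector lies in its kernel). There is one zero in the spectrum, matching the 1 component. By the matrix-tree theorem the graph has (1/8) * product of the nonzero eigenvalues = 44 spanning trees.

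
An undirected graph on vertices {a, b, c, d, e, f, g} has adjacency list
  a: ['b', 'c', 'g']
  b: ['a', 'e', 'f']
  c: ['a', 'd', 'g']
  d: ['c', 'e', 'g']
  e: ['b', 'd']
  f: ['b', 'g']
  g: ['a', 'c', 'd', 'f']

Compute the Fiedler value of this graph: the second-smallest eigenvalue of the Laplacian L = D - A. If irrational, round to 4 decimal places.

1.5858

Reading degrees in the order [a, b, c, d, e, f, g] gives [3, 3, 3, 3, 2, 2, 4]; set D = diag(3, 3, 3, 3, 2, 2, 4) and form L = D - A. The smallest Laplacian eigenvalue is always 0. The next one, lambda_2 = 1.5858, measures how hard the graph is to disconnect: larger values mean better connectivity. The eigenvalues sum to 20, which equals trace(L) = 2|E|.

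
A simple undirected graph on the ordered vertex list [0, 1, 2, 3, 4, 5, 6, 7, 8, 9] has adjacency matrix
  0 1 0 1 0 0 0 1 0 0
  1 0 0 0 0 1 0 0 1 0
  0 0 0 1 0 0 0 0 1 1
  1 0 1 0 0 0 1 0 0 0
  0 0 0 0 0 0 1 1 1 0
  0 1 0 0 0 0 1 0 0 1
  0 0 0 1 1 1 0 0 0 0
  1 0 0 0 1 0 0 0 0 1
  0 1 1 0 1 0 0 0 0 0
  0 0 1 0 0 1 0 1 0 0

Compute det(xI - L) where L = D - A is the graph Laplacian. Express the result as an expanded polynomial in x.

x^10 - 30x^9 + 390x^8 - 2880x^7 + 13305x^6 - 39882x^5 + 77640x^4 - 94800x^3 + 66000x^2 - 20000x

Each diagonal entry of L is the vertex degree and each off-diagonal entry is -1 where an edge is present, 0 otherwise; in the order [0, 1, 2, 3, 4, 5, 6, 7, 8, 9] the diagonal is [3, 3, 3, 3, 3, 3, 3, 3, 3, 3]. L has integer entries, so p(x) = det(xI - L) has integer coefficients. Expanding the determinant yields x^10 - 30x^9 + 390x^8 - 2880x^7 + 13305x^6 - 39882x^5 + 77640x^4 - 94800x^3 + 66000x^2 - 20000x. The coefficient of x^9 equals -trace(L) = -30, matching the sum of degrees. The eigenvalues sum to 30, which equals trace(L) = 2|E|.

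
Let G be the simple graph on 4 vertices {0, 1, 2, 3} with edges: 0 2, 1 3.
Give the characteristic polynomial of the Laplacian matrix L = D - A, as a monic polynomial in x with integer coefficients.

Each diagonal entry of L is the vertex degree and each off-diagonal entry is -1 where an edge is present, 0 otherwise; in the order [0, 1, 2, 3] the diagonal is [1, 1, 1, 1]. The eigenvalues of L are [0, 0, 2, 2]; the characteristic polynomial is the product of (x - lambda_i), which multiplies out to x^4 - 4x^3 + 4x^2. Since p(0) = det(-L) = 0, x divides p(x). The eigenvalues sum to 4, which equals trace(L) = 2|E|.

x^4 - 4x^3 + 4x^2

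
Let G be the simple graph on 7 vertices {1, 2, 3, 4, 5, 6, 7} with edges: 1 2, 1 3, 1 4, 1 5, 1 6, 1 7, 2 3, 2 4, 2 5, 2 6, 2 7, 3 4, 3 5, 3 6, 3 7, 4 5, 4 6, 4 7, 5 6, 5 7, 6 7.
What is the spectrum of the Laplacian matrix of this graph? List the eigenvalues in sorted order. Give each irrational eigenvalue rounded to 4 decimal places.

With the vertex order [1, 2, 3, 4, 5, 6, 7], the degrees are [6, 6, 6, 6, 6, 6, 6], giving D = diag(6, 6, 6, 6, 6, 6, 6) and L = D - A. L is symmetric positive semidefinite, so every eigenvalue is real and nonnegative. By the matrix-tree theorem the graph has (1/7) * product of the nonzero eigenvalues = 16807 spanning trees.

[0, 7, 7, 7, 7, 7, 7]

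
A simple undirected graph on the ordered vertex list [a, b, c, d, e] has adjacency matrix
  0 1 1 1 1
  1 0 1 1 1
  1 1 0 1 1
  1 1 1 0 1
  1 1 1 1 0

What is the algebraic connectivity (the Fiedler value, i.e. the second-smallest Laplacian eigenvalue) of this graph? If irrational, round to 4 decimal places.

Each diagonal entry of L is the vertex degree and each off-diagonal entry is -1 where an edge is present, 0 otherwise; in the order [a, b, c, d, e] the diagonal is [4, 4, 4, 4, 4]. The sorted Laplacian eigenvalues are [0, 5, 5, 5, 5]; the algebraic connectivity is the second entry, 5. The largest eigenvalue, 5, is at most the vertex count 5. The eigenvalues sum to 20, which equals trace(L) = 2|E|.

5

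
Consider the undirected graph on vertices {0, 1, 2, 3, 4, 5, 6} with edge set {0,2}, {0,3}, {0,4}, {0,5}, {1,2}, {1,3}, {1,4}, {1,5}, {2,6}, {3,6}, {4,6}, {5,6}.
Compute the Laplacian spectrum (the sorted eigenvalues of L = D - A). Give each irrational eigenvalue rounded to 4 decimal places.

With the vertex order [0, 1, 2, 3, 4, 5, 6], the degrees are [4, 4, 3, 3, 3, 3, 4], giving D = diag(4, 4, 3, 3, 3, 3, 4) and L = D - A. The multiplicity of 0 as a Laplacian eigenvalue equals the number of connected components. The single zero eigenvalue shows the graph is connected. The eigenvalues sum to 24, which equals trace(L) = 2|E|.

[0, 3, 3, 3, 4, 4, 7]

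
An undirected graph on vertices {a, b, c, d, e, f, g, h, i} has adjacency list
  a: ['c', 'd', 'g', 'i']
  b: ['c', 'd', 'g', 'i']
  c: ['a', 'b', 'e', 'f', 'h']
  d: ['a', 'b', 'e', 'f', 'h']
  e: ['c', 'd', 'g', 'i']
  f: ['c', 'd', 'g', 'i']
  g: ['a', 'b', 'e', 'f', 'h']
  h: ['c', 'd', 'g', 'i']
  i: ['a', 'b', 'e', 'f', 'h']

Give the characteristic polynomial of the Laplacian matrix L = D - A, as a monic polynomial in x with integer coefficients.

Reading degrees in the order [a, b, c, d, e, f, g, h, i] gives [4, 4, 5, 5, 4, 4, 5, 4, 5]; set D = diag(4, 4, 5, 5, 4, 4, 5, 4, 5) and form L = D - A. Computing det(xI - L) by cofactor expansion (or equivalently via sum-over-permutations) gives x^9 - 40x^8 + 690x^7 - 6720x^6 + 40485x^5 - 154704x^4 + 366560x^3 - 492800x^2 + 288000x. Since p(0) = det(-L) = 0, x divides p(x). The largest eigenvalue, 9, is at most the vertex count 9.

x^9 - 40x^8 + 690x^7 - 6720x^6 + 40485x^5 - 154704x^4 + 366560x^3 - 492800x^2 + 288000x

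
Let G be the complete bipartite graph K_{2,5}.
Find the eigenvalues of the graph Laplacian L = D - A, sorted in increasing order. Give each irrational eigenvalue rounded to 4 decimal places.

The graph has 7 vertices and degree multiset [5, 5, 2, 2, 2, 2, 2]; D is the diagonal matrix of degrees and L = D - A. Diagonalising L (or applying a numerical eigensolver to the 7x7 matrix) gives the spectrum above.

[0, 2, 2, 2, 2, 5, 7]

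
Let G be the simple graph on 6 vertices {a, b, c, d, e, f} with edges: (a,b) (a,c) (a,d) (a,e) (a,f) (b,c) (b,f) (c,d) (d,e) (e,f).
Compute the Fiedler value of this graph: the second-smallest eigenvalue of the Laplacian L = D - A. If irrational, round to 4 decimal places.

2.3820

Each diagonal entry of L is the vertex degree and each off-diagonal entry is -1 where an edge is present, 0 otherwise; in the order [a, b, c, d, e, f] the diagonal is [5, 3, 3, 3, 3, 3]. The smallest Laplacian eigenvalue is always 0. The next one, lambda_2 = 2.3820, measures how hard the graph is to disconnect: larger values mean better connectivity.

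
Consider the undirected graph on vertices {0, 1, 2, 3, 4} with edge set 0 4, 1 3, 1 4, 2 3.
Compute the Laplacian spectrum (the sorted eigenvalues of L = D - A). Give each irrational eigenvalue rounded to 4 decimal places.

Reading degrees in the order [0, 1, 2, 3, 4] gives [1, 2, 1, 2, 2]; set D = diag(1, 2, 1, 2, 2) and form L = D - A. Since every row of L sums to 0, the all-ones vector is in the kernel and 0 is an eigenvalue. There is one zero in the spectrum, matching the 1 component.

[0, 0.3820, 1.3820, 2.6180, 3.6180]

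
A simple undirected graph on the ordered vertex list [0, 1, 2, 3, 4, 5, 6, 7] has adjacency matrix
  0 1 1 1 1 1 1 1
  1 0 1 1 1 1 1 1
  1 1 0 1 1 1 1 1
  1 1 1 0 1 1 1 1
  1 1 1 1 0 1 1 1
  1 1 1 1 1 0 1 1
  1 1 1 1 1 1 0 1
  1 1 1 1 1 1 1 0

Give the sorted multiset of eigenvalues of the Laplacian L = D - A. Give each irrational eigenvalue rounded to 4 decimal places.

[0, 8, 8, 8, 8, 8, 8, 8]

With the vertex order [0, 1, 2, 3, 4, 5, 6, 7], the degrees are [7, 7, 7, 7, 7, 7, 7, 7], giving D = diag(7, 7, 7, 7, 7, 7, 7, 7) and L = D - A. L is symmetric positive semidefinite, so every eigenvalue is real and nonnegative. There is one zero in the spectrum, matching the 1 component.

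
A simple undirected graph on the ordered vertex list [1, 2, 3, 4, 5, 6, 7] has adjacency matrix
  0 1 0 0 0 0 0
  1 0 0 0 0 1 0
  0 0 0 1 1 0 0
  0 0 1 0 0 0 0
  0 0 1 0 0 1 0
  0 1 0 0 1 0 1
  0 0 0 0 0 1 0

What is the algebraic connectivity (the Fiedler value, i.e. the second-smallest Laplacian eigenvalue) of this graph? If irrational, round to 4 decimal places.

Reading degrees in the order [1, 2, 3, 4, 5, 6, 7] gives [1, 2, 2, 1, 2, 3, 1]; set D = diag(1, 2, 2, 1, 2, 3, 1) and form L = D - A. The sorted Laplacian eigenvalues are [0, 0.2603, 0.6262, 1.4055, 2.2742, 3.0996, 4.3342]; the algebraic connectivity is the second entry, 0.2603. There is one zero in the spectrum, matching the 1 component.

0.2603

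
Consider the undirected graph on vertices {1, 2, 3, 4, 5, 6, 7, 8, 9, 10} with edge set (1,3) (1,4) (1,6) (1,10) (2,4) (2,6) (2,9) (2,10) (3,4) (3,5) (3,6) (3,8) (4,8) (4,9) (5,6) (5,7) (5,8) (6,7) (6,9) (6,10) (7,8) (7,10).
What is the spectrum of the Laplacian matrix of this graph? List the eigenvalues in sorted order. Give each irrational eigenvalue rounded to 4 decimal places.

[0, 1.9493, 2.8837, 3.2039, 4.3926, 4.7091, 5.7931, 6.2214, 6.5103, 8.3367]

Reading degrees in the order [1, 2, 3, 4, 5, 6, 7, 8, 9, 10] gives [4, 4, 5, 5, 4, 7, 4, 4, 3, 4]; set D = diag(4, 4, 5, 5, 4, 7, 4, 4, 3, 4) and form L = D - A. L is symmetric positive semidefinite, so every eigenvalue is real and nonnegative. The single zero eigenvalue shows the graph is connected. By the matrix-tree theorem the graph has (1/10) * product of the nonzero eigenvalues = 72871 spanning trees. The largest eigenvalue, 8.3367, is at most the vertex count 10.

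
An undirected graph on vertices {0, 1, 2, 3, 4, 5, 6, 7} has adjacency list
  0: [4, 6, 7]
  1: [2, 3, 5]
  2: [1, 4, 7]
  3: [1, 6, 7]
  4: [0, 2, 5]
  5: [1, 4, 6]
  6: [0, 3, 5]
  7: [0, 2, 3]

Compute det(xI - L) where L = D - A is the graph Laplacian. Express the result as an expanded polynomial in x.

x^8 - 24x^7 + 240x^6 - 1296x^5 + 4080x^4 - 7488x^3 + 7424x^2 - 3072x

With the vertex order [0, 1, 2, 3, 4, 5, 6, 7], the degrees are [3, 3, 3, 3, 3, 3, 3, 3], giving D = diag(3, 3, 3, 3, 3, 3, 3, 3) and L = D - A. L has integer entries, so p(x) = det(xI - L) has integer coefficients. Expanding the determinant yields x^8 - 24x^7 + 240x^6 - 1296x^5 + 4080x^4 - 7488x^3 + 7424x^2 - 3072x. Since p(0) = det(-L) = 0, x divides p(x). By the matrix-tree theorem the graph has (1/8) * product of the nonzero eigenvalues = 384 spanning trees. There is one zero in the spectrum, matching the 1 component.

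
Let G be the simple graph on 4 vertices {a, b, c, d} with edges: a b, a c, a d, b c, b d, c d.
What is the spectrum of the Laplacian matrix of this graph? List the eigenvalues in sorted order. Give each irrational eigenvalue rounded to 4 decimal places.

Reading degrees in the order [a, b, c, d] gives [3, 3, 3, 3]; set D = diag(3, 3, 3, 3) and form L = D - A. L is symmetric positive semidefinite, so every eigenvalue is real and nonnegative. The largest eigenvalue, 4, is at most the vertex count 4.

[0, 4, 4, 4]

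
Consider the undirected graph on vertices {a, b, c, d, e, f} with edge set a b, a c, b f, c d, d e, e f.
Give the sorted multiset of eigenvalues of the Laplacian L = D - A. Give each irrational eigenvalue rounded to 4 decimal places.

[0, 1, 1, 3, 3, 4]

Reading degrees in the order [a, b, c, d, e, f] gives [2, 2, 2, 2, 2, 2]; set D = diag(2, 2, 2, 2, 2, 2) and form L = D - A. L is symmetric positive semidefinite, so every eigenvalue is real and nonnegative.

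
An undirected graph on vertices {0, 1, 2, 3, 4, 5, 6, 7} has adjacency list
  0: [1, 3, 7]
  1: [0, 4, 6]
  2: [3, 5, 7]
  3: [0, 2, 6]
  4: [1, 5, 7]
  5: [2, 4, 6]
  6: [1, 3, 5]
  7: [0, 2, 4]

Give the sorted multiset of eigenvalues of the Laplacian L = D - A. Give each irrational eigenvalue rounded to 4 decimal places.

[0, 2, 2, 2, 4, 4, 4, 6]

With the vertex order [0, 1, 2, 3, 4, 5, 6, 7], the degrees are [3, 3, 3, 3, 3, 3, 3, 3], giving D = diag(3, 3, 3, 3, 3, 3, 3, 3) and L = D - A. L is symmetric positive semidefinite, so every eigenvalue is real and nonnegative. The single zero eigenvalue shows the graph is connected. The largest eigenvalue, 6, is at most the vertex count 8.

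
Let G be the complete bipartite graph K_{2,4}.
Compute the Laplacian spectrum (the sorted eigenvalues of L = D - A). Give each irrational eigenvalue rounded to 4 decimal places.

The graph has 6 vertices and degree multiset [4, 4, 2, 2, 2, 2]; D is the diagonal matrix of degrees and L = D - A. Diagonalising L (or applying a numerical eigensolver to the 6x6 matrix) gives the spectrum above.

[0, 2, 2, 2, 4, 6]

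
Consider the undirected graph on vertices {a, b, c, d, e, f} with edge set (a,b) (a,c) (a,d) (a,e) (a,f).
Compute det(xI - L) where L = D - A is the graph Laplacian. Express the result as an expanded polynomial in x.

Reading degrees in the order [a, b, c, d, e, f] gives [5, 1, 1, 1, 1, 1]; set D = diag(5, 1, 1, 1, 1, 1) and form L = D - A. L has integer entries, so p(x) = det(xI - L) has integer coefficients. Expanding the determinant yields x^6 - 10x^5 + 30x^4 - 40x^3 + 25x^2 - 6x. Since p(0) = det(-L) = 0, x divides p(x).

x^6 - 10x^5 + 30x^4 - 40x^3 + 25x^2 - 6x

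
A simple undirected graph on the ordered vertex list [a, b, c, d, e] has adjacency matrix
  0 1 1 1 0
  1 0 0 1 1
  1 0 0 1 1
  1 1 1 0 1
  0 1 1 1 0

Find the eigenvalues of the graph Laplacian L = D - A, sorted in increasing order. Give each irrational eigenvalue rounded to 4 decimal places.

[0, 3, 3, 5, 5]

Each diagonal entry of L is the vertex degree and each off-diagonal entry is -1 where an edge is present, 0 otherwise; in the order [a, b, c, d, e] the diagonal is [3, 3, 3, 4, 3]. L is symmetric positive semidefinite, so every eigenvalue is real and nonnegative. The single zero eigenvalue shows the graph is connected. The largest eigenvalue, 5, is at most the vertex count 5.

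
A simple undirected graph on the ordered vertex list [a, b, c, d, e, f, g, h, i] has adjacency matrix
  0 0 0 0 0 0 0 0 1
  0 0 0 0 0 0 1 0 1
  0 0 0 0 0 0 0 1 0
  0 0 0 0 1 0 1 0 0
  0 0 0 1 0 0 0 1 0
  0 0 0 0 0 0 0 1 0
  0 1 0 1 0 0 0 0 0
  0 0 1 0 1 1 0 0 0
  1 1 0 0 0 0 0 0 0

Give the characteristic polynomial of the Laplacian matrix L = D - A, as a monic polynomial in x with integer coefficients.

Reading degrees in the order [a, b, c, d, e, f, g, h, i] gives [1, 2, 1, 2, 2, 1, 2, 3, 2]; set D = diag(1, 2, 1, 2, 2, 1, 2, 3, 2) and form L = D - A. Computing det(xI - L) by cofactor expansion (or equivalently via sum-over-permutations) gives x^9 - 16x^8 + 104x^7 - 354x^6 + 679x^5 - 736x^4 + 427x^3 - 114x^2 + 9x. The coefficient of x^8 equals -trace(L) = -16, matching the sum of degrees. The largest eigenvalue, 4.2350, is at most the vertex count 9. By the matrix-tree theorem the graph has (1/9) * product of the nonzero eigenvalues = 1 spanning tree.

x^9 - 16x^8 + 104x^7 - 354x^6 + 679x^5 - 736x^4 + 427x^3 - 114x^2 + 9x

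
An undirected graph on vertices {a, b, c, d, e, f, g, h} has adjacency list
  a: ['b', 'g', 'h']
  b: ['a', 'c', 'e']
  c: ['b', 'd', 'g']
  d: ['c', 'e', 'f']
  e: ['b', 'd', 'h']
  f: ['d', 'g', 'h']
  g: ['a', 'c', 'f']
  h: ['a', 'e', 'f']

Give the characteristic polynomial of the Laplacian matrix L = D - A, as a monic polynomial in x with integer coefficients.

Each diagonal entry of L is the vertex degree and each off-diagonal entry is -1 where an edge is present, 0 otherwise; in the order [a, b, c, d, e, f, g, h] the diagonal is [3, 3, 3, 3, 3, 3, 3, 3]. The eigenvalues of L are [0, 2, 2, 2, 4, 4, 4, 6]; the characteristic polynomial is the product of (x - lambda_i), which multiplies out to x^8 - 24x^7 + 240x^6 - 1296x^5 + 4080x^4 - 7488x^3 + 7424x^2 - 3072x. Since p(0) = det(-L) = 0, x divides p(x). The largest eigenvalue, 6, is at most the vertex count 8.

x^8 - 24x^7 + 240x^6 - 1296x^5 + 4080x^4 - 7488x^3 + 7424x^2 - 3072x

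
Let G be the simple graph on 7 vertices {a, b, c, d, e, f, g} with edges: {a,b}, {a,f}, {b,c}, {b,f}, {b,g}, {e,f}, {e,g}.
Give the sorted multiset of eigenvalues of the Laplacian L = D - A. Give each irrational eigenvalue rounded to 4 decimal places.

[0, 0, 0.8817, 1.4506, 2.5341, 3.8647, 5.2688]

Each diagonal entry of L is the vertex degree and each off-diagonal entry is -1 where an edge is present, 0 otherwise; in the order [a, b, c, d, e, f, g] the diagonal is [2, 4, 1, 0, 2, 3, 2]. Since every row of L sums to 0, the all-ones vector is in the kernel and 0 is an eigenvalue. The 2 zero eigenvalues correspond to the 2 connected components. The largest eigenvalue, 5.2688, is at most the vertex count 7. The eigenvalues sum to 14, which equals trace(L) = 2|E|.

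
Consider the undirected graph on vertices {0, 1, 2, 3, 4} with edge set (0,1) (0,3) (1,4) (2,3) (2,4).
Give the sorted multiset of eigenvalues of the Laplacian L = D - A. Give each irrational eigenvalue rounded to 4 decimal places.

Each diagonal entry of L is the vertex degree and each off-diagonal entry is -1 where an edge is present, 0 otherwise; in the order [0, 1, 2, 3, 4] the diagonal is [2, 2, 2, 2, 2]. Since every row of L sums to 0, the all-ones vector is in the kernel and 0 is an eigenvalue.

[0, 1.3820, 1.3820, 3.6180, 3.6180]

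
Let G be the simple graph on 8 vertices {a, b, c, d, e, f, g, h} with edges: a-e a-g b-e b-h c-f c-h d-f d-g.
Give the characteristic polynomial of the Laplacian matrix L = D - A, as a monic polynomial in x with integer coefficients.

x^8 - 16x^7 + 104x^6 - 352x^5 + 660x^4 - 672x^3 + 336x^2 - 64x

With the vertex order [a, b, c, d, e, f, g, h], the degrees are [2, 2, 2, 2, 2, 2, 2, 2], giving D = diag(2, 2, 2, 2, 2, 2, 2, 2) and L = D - A. L has integer entries, so p(x) = det(xI - L) has integer coefficients. Expanding the determinant yields x^8 - 16x^7 + 104x^6 - 352x^5 + 660x^4 - 672x^3 + 336x^2 - 64x. The coefficient of x^7 equals -trace(L) = -16, matching the sum of degrees.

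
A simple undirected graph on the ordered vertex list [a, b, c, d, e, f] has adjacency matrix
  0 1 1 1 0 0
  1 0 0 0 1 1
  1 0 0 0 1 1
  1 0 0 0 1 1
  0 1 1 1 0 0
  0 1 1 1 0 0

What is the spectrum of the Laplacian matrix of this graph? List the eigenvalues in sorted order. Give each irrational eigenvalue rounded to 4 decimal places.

[0, 3, 3, 3, 3, 6]

Reading degrees in the order [a, b, c, d, e, f] gives [3, 3, 3, 3, 3, 3]; set D = diag(3, 3, 3, 3, 3, 3) and form L = D - A. L is symmetric positive semidefinite, so every eigenvalue is real and nonnegative. The single zero eigenvalue shows the graph is connected. The largest eigenvalue, 6, is at most the vertex count 6.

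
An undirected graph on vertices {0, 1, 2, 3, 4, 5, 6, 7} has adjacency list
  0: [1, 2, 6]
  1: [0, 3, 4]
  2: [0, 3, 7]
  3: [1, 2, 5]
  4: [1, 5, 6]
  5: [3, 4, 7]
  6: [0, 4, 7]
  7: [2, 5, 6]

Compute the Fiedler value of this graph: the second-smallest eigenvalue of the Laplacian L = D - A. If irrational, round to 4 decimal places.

2

Reading degrees in the order [0, 1, 2, 3, 4, 5, 6, 7] gives [3, 3, 3, 3, 3, 3, 3, 3]; set D = diag(3, 3, 3, 3, 3, 3, 3, 3) and form L = D - A. The sorted Laplacian eigenvalues are [0, 2, 2, 2, 4, 4, 4, 6]; the algebraic connectivity is the second entry, 2. The largest eigenvalue, 6, is at most the vertex count 8. By the matrix-tree theorem the graph has (1/8) * product of the nonzero eigenvalues = 384 spanning trees.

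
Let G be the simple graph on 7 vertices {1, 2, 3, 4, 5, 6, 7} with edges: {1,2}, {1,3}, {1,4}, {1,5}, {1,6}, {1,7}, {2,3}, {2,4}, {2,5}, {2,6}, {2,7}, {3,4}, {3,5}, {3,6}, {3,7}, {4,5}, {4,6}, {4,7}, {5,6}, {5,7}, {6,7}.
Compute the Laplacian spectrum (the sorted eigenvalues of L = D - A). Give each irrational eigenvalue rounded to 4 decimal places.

[0, 7, 7, 7, 7, 7, 7]

Each diagonal entry of L is the vertex degree and each off-diagonal entry is -1 where an edge is present, 0 otherwise; in the order [1, 2, 3, 4, 5, 6, 7] the diagonal is [6, 6, 6, 6, 6, 6, 6]. Since every row of L sums to 0, the all-ones vector is in the kernel and 0 is an eigenvalue. The largest eigenvalue, 7, is at most the vertex count 7.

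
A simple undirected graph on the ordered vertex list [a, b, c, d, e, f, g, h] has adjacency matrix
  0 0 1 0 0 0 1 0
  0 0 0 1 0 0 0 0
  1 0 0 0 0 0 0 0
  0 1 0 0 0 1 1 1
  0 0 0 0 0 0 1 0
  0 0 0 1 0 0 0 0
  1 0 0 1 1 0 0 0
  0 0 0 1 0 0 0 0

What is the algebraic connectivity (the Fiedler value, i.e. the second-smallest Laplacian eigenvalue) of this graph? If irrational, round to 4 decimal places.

0.2888

Each diagonal entry of L is the vertex degree and each off-diagonal entry is -1 where an edge is present, 0 otherwise; in the order [a, b, c, d, e, f, g, h] the diagonal is [2, 1, 1, 4, 1, 1, 3, 1]. The smallest Laplacian eigenvalue is always 0. The next one, lambda_2 = 0.2888, measures how hard the graph is to disconnect: larger values mean better connectivity. By the matrix-tree theorem the graph has (1/8) * product of the nonzero eigenvalues = 1 spanning tree.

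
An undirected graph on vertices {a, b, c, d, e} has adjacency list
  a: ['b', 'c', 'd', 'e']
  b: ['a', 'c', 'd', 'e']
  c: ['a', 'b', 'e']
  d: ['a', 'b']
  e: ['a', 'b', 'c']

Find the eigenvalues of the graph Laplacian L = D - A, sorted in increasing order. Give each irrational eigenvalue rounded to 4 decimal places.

[0, 2, 4, 5, 5]

Each diagonal entry of L is the vertex degree and each off-diagonal entry is -1 where an edge is present, 0 otherwise; in the order [a, b, c, d, e] the diagonal is [4, 4, 3, 2, 3]. Since every row of L sums to 0, the all-ones vector is in the kernel and 0 is an eigenvalue. The single zero eigenvalue shows the graph is connected. By the matrix-tree theorem the graph has (1/5) * product of the nonzero eigenvalues = 40 spanning trees. The largest eigenvalue, 5, is at most the vertex count 5.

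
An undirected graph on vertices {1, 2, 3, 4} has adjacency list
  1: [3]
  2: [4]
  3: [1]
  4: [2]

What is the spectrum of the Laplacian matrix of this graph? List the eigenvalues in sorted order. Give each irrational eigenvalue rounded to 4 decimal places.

Reading degrees in the order [1, 2, 3, 4] gives [1, 1, 1, 1]; set D = diag(1, 1, 1, 1) and form L = D - A. Since every row of L sums to 0, the all-ones vector is in the kernel and 0 is an eigenvalue. The 2 zero eigenvalues correspond to the 2 connected components.

[0, 0, 2, 2]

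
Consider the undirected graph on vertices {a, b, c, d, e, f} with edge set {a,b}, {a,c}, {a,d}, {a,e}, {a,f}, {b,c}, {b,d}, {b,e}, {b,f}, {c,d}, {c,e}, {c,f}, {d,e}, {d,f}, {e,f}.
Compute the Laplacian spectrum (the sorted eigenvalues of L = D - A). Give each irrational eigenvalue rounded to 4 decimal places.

With the vertex order [a, b, c, d, e, f], the degrees are [5, 5, 5, 5, 5, 5], giving D = diag(5, 5, 5, 5, 5, 5) and L = D - A. The multiplicity of 0 as a Laplacian eigenvalue equals the number of connected components. The single zero eigenvalue shows the graph is connected. There is one zero in the spectrum, matching the 1 component. The largest eigenvalue, 6, is at most the vertex count 6.

[0, 6, 6, 6, 6, 6]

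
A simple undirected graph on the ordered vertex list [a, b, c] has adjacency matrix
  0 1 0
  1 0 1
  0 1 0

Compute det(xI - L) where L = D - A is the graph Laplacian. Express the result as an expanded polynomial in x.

With the vertex order [a, b, c], the degrees are [1, 2, 1], giving D = diag(1, 2, 1) and L = D - A. L has integer entries, so p(x) = det(xI - L) has integer coefficients. Expanding the determinant yields x^3 - 4x^2 + 3x. Since p(0) = det(-L) = 0, x divides p(x). By the matrix-tree theorem the graph has (1/3) * product of the nonzero eigenvalues = 1 spanning tree. The largest eigenvalue, 3, is at most the vertex count 3.

x^3 - 4x^2 + 3x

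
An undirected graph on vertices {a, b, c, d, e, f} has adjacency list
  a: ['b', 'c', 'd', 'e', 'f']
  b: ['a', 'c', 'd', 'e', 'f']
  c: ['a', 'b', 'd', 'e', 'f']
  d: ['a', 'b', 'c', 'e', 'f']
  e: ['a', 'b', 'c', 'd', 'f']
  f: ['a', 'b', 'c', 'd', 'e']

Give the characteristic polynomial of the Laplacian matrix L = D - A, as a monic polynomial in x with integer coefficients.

x^6 - 30x^5 + 360x^4 - 2160x^3 + 6480x^2 - 7776x

With the vertex order [a, b, c, d, e, f], the degrees are [5, 5, 5, 5, 5, 5], giving D = diag(5, 5, 5, 5, 5, 5) and L = D - A. The eigenvalues of L are [0, 6, 6, 6, 6, 6]; the characteristic polynomial is the product of (x - lambda_i), which multiplies out to x^6 - 30x^5 + 360x^4 - 2160x^3 + 6480x^2 - 7776x. The coefficient of x^5 equals -trace(L) = -30, matching the sum of degrees. By the matrix-tree theorem the graph has (1/6) * product of the nonzero eigenvalues = 1296 spanning trees.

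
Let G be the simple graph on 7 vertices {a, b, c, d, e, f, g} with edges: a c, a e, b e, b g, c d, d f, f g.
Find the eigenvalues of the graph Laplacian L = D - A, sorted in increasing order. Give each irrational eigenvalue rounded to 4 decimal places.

Each diagonal entry of L is the vertex degree and each off-diagonal entry is -1 where an edge is present, 0 otherwise; in the order [a, b, c, d, e, f, g] the diagonal is [2, 2, 2, 2, 2, 2, 2]. L is symmetric positive semidefinite, so every eigenvalue is real and nonnegative. The eigenvalues sum to 14, which equals trace(L) = 2|E|.

[0, 0.7530, 0.7530, 2.4450, 2.4450, 3.8019, 3.8019]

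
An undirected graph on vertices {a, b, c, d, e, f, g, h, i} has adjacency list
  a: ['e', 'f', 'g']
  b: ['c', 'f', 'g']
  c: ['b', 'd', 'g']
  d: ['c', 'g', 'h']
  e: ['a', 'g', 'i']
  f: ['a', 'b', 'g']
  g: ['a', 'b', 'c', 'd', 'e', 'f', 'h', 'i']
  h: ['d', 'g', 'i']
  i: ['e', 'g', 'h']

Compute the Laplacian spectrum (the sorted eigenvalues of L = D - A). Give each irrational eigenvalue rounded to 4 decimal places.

Reading degrees in the order [a, b, c, d, e, f, g, h, i] gives [3, 3, 3, 3, 3, 3, 8, 3, 3]; set D = diag(3, 3, 3, 3, 3, 3, 8, 3, 3) and form L = D - A. Diagonalising L (or applying a numerical eigensolver to the 9x9 matrix) gives the spectrum above. The single zero eigenvalue shows the graph is connected. There is one zero in the spectrum, matching the 1 component.

[0, 1.5858, 1.5858, 3, 3, 4.4142, 4.4142, 5, 9]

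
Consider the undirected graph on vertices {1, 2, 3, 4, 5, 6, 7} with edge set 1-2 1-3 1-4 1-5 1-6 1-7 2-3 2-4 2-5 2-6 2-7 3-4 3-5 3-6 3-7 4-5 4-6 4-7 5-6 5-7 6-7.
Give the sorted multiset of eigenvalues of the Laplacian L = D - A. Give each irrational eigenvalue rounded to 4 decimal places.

Reading degrees in the order [1, 2, 3, 4, 5, 6, 7] gives [6, 6, 6, 6, 6, 6, 6]; set D = diag(6, 6, 6, 6, 6, 6, 6) and form L = D - A. Since every row of L sums to 0, the all-ones vector is in the kernel and 0 is an eigenvalue. By the matrix-tree theorem the graph has (1/7) * product of the nonzero eigenvalues = 16807 spanning trees. The largest eigenvalue, 7, is at most the vertex count 7.

[0, 7, 7, 7, 7, 7, 7]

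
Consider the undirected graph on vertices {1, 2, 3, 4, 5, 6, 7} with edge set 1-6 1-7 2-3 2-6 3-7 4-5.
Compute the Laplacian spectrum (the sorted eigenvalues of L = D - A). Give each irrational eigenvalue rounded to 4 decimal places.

[0, 0, 1.3820, 1.3820, 2, 3.6180, 3.6180]

With the vertex order [1, 2, 3, 4, 5, 6, 7], the degrees are [2, 2, 2, 1, 1, 2, 2], giving D = diag(2, 2, 2, 1, 1, 2, 2) and L = D - A. The multiplicity of 0 as a Laplacian eigenvalue equals the number of connected components. The 2 zero eigenvalues correspond to the 2 connected components. The largest eigenvalue, 3.6180, is at most the vertex count 7. There are 2 zeros in the spectrum, matching the 2 components.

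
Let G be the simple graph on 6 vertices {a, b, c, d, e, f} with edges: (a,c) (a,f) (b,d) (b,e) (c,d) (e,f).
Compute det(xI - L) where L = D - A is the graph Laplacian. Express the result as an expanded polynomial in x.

Each diagonal entry of L is the vertex degree and each off-diagonal entry is -1 where an edge is present, 0 otherwise; in the order [a, b, c, d, e, f] the diagonal is [2, 2, 2, 2, 2, 2]. Computing det(xI - L) by cofactor expansion (or equivalently via sum-over-permutations) gives x^6 - 12x^5 + 54x^4 - 112x^3 + 105x^2 - 36x. The coefficient of x^5 equals -trace(L) = -12, matching the sum of degrees. By the matrix-tree theorem the graph has (1/6) * product of the nonzero eigenvalues = 6 spanning trees. There is one zero in the spectrum, matching the 1 component.

x^6 - 12x^5 + 54x^4 - 112x^3 + 105x^2 - 36x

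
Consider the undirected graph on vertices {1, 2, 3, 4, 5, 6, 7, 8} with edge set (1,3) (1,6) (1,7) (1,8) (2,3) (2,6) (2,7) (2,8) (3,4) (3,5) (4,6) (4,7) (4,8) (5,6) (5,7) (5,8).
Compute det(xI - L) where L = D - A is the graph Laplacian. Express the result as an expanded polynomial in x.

Reading degrees in the order [1, 2, 3, 4, 5, 6, 7, 8] gives [4, 4, 4, 4, 4, 4, 4, 4]; set D = diag(4, 4, 4, 4, 4, 4, 4, 4) and form L = D - A. The eigenvalues of L are [0, 4, 4, 4, 4, 4, 4, 8]; the characteristic polynomial is the product of (x - lambda_i), which multiplies out to x^8 - 32x^7 + 432x^6 - 3200x^5 + 14080x^4 - 36864x^3 + 53248x^2 - 32768x. The constant term is 0 because L is singular (the all-ones vector lies in its kernel).

x^8 - 32x^7 + 432x^6 - 3200x^5 + 14080x^4 - 36864x^3 + 53248x^2 - 32768x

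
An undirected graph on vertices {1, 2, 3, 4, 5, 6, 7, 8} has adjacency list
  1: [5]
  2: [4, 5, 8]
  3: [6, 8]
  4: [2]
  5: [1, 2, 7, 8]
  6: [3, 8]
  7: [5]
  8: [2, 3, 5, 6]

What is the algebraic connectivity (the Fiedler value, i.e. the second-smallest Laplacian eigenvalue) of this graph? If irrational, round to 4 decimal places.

0.5505

Reading degrees in the order [1, 2, 3, 4, 5, 6, 7, 8] gives [1, 3, 2, 1, 4, 2, 1, 4]; set D = diag(1, 3, 2, 1, 4, 2, 1, 4) and form L = D - A. The sorted Laplacian eigenvalues are [0, 0.5505, 0.6571, 1, 2.5293, 3, 4.8136, 5.4495]; the algebraic connectivity is the second entry, 0.5505. By the matrix-tree theorem the graph has (1/8) * product of the nonzero eigenvalues = 9 spanning trees. The eigenvalues sum to 18, which equals trace(L) = 2|E|.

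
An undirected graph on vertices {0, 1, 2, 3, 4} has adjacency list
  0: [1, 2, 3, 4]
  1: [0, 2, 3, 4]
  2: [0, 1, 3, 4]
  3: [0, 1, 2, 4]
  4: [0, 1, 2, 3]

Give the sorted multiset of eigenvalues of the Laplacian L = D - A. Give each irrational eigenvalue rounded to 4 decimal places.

With the vertex order [0, 1, 2, 3, 4], the degrees are [4, 4, 4, 4, 4], giving D = diag(4, 4, 4, 4, 4) and L = D - A. Since every row of L sums to 0, the all-ones vector is in the kernel and 0 is an eigenvalue. By the matrix-tree theorem the graph has (1/5) * product of the nonzero eigenvalues = 125 spanning trees. There is one zero in the spectrum, matching the 1 component.

[0, 5, 5, 5, 5]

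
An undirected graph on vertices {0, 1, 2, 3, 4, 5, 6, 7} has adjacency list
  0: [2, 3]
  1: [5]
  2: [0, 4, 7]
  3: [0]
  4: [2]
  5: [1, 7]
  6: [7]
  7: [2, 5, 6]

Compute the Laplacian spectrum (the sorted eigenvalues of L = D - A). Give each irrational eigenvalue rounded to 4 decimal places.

[0, 0.2509, 0.5858, 0.7287, 2, 2.3349, 3.4142, 4.6855]

Reading degrees in the order [0, 1, 2, 3, 4, 5, 6, 7] gives [2, 1, 3, 1, 1, 2, 1, 3]; set D = diag(2, 1, 3, 1, 1, 2, 1, 3) and form L = D - A. Diagonalising L (or applying a numerical eigensolver to the 8x8 matrix) gives the spectrum above. The single zero eigenvalue shows the graph is connected. There is one zero in the spectrum, matching the 1 component.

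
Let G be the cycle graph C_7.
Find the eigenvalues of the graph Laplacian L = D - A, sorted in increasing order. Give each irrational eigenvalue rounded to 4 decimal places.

[0, 0.7530, 0.7530, 2.4450, 2.4450, 3.8019, 3.8019]

The graph has 7 vertices and degree multiset [2, 2, 2, 2, 2, 2, 2]; D is the diagonal matrix of degrees and L = D - A. The multiplicity of 0 as a Laplacian eigenvalue equals the number of connected components. By the matrix-tree theorem the graph has (1/7) * product of the nonzero eigenvalues = 7 spanning trees. The eigenvalues sum to 14, which equals trace(L) = 2|E|.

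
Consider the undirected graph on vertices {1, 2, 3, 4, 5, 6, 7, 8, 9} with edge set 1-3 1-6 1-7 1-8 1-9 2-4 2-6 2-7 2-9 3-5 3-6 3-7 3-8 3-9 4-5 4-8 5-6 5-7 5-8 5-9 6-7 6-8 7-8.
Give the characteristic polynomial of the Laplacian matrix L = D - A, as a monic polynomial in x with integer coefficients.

x^9 - 46x^8 + 912x^7 - 10166x^6 + 69590x^5 - 299118x^4 + 787137x^3 - 1157496x^2 + 726894x

Reading degrees in the order [1, 2, 3, 4, 5, 6, 7, 8, 9] gives [5, 4, 6, 3, 6, 6, 6, 6, 4]; set D = diag(5, 4, 6, 3, 6, 6, 6, 6, 4) and form L = D - A. L has integer entries, so p(x) = det(xI - L) has integer coefficients. Expanding the determinant yields x^9 - 46x^8 + 912x^7 - 10166x^6 + 69590x^5 - 299118x^4 + 787137x^3 - 1157496x^2 + 726894x. The coefficient of x^8 equals -trace(L) = -46, matching the sum of degrees. There is one zero in the spectrum, matching the 1 component.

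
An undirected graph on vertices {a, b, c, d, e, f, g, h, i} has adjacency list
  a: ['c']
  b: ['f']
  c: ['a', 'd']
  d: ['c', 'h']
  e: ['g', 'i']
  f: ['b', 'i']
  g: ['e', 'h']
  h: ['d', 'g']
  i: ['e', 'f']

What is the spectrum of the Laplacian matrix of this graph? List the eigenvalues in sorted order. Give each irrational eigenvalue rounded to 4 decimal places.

[0, 0.1206, 0.4679, 1, 1.6527, 2.3473, 3, 3.5321, 3.8794]

With the vertex order [a, b, c, d, e, f, g, h, i], the degrees are [1, 1, 2, 2, 2, 2, 2, 2, 2], giving D = diag(1, 1, 2, 2, 2, 2, 2, 2, 2) and L = D - A. Diagonalising L (or applying a numerical eigensolver to the 9x9 matrix) gives the spectrum above. The single zero eigenvalue shows the graph is connected. The largest eigenvalue, 3.8794, is at most the vertex count 9.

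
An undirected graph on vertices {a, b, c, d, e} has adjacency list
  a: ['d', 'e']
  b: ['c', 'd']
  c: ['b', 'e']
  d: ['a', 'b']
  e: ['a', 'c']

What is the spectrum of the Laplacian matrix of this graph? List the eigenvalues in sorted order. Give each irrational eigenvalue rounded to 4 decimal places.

[0, 1.3820, 1.3820, 3.6180, 3.6180]

With the vertex order [a, b, c, d, e], the degrees are [2, 2, 2, 2, 2], giving D = diag(2, 2, 2, 2, 2) and L = D - A. The multiplicity of 0 as a Laplacian eigenvalue equals the number of connected components. The single zero eigenvalue shows the graph is connected. There is one zero in the spectrum, matching the 1 component. The eigenvalues sum to 10, which equals trace(L) = 2|E|.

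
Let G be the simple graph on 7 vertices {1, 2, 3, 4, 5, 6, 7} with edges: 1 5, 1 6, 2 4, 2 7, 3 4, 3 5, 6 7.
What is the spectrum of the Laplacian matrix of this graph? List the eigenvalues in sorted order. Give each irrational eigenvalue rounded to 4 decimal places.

Each diagonal entry of L is the vertex degree and each off-diagonal entry is -1 where an edge is present, 0 otherwise; in the order [1, 2, 3, 4, 5, 6, 7] the diagonal is [2, 2, 2, 2, 2, 2, 2]. Since every row of L sums to 0, the all-ones vector is in the kernel and 0 is an eigenvalue. The eigenvalues sum to 14, which equals trace(L) = 2|E|.

[0, 0.7530, 0.7530, 2.4450, 2.4450, 3.8019, 3.8019]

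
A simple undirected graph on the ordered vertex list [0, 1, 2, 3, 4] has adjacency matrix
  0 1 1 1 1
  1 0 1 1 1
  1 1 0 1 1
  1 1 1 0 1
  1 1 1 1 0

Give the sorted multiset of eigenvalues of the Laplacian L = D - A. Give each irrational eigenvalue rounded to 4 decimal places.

Reading degrees in the order [0, 1, 2, 3, 4] gives [4, 4, 4, 4, 4]; set D = diag(4, 4, 4, 4, 4) and form L = D - A. L is symmetric positive semidefinite, so every eigenvalue is real and nonnegative. The largest eigenvalue, 5, is at most the vertex count 5. There is one zero in the spectrum, matching the 1 component.

[0, 5, 5, 5, 5]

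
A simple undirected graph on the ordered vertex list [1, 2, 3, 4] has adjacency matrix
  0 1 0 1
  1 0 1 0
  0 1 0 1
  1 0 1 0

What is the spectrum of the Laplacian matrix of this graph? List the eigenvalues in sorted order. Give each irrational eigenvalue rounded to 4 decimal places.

[0, 2, 2, 4]

With the vertex order [1, 2, 3, 4], the degrees are [2, 2, 2, 2], giving D = diag(2, 2, 2, 2) and L = D - A. Since every row of L sums to 0, the all-ones vector is in the kernel and 0 is an eigenvalue. The eigenvalues sum to 8, which equals trace(L) = 2|E|.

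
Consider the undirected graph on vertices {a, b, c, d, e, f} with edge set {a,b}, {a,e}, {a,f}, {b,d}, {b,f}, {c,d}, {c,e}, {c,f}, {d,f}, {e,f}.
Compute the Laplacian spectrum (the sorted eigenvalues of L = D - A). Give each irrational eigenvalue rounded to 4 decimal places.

[0, 2.3820, 2.3820, 4.6180, 4.6180, 6]

Each diagonal entry of L is the vertex degree and each off-diagonal entry is -1 where an edge is present, 0 otherwise; in the order [a, b, c, d, e, f] the diagonal is [3, 3, 3, 3, 3, 5]. Diagonalising L (or applying a numerical eigensolver to the 6x6 matrix) gives the spectrum above. There is one zero in the spectrum, matching the 1 component.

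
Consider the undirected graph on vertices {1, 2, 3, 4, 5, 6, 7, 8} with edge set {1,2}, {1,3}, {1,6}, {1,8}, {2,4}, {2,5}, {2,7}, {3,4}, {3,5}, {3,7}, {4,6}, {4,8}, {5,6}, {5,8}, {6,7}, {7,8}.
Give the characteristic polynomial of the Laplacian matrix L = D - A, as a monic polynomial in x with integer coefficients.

Each diagonal entry of L is the vertex degree and each off-diagonal entry is -1 where an edge is present, 0 otherwise; in the order [1, 2, 3, 4, 5, 6, 7, 8] the diagonal is [4, 4, 4, 4, 4, 4, 4, 4]. The eigenvalues of L are [0, 4, 4, 4, 4, 4, 4, 8]; the characteristic polynomial is the product of (x - lambda_i), which multiplies out to x^8 - 32x^7 + 432x^6 - 3200x^5 + 14080x^4 - 36864x^3 + 53248x^2 - 32768x. The constant term is 0 because L is singular (the all-ones vector lies in its kernel). The largest eigenvalue, 8, is at most the vertex count 8.

x^8 - 32x^7 + 432x^6 - 3200x^5 + 14080x^4 - 36864x^3 + 53248x^2 - 32768x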